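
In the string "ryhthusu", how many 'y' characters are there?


Input string: 'ryhthusu'
Target character: 'y'
Scan each position: s[1]='y'
Matches found at indices: 1
Total: 1


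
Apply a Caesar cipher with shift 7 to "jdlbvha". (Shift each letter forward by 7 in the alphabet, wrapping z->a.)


Input: 'jdlbvha', shift = 7
Operation: for each letter, (position + 7) mod 26
Mapping: 'j'(9+7=16)->'q', 'd'(3+7=10)->'k', 'l'(11+7=18)->'s', 'b'(1+7=8)->'i', 'v'(21+7=28, 28 mod 26=2)->'c', 'h'(7+7=14)->'o', 'a'(0+7=7)->'h'
Result: qksicoh


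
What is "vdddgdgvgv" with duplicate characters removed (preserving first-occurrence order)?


Input: 'vdddgdgvgv'
Operation: keep first occurrence of each character
Scan: s[0]='v' new -> keep; s[1]='d' new -> keep; s[2]='d' seen -> skip; s[3]='d' seen -> skip; s[4]='g' new -> keep; s[5]='d' seen -> skip; s[6]='g' seen -> skip; s[7]='v' seen -> skip; s[8]='g' seen -> skip; s[9]='v' seen -> skip
Result: vdg


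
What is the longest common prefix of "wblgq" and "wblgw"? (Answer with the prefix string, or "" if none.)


String 1: 'wblgq'
String 2: 'wblgw'
Compare position by position:
pos 0: 'w' vs 'w' match
pos 1: 'b' vs 'b' match
pos 2: 'l' vs 'l' match
pos 3: 'g' vs 'g' match
pos 4: 'q' vs 'w' differ -> stop
Longest common prefix: "wblg" (length 4)


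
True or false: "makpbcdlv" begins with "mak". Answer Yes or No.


Input string: 'makpbcdlv'
Prefix to check: 'mak'
First 3 characters of input: 'mak'
Match: True
Result: Yes


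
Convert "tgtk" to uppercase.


Input string: 'tgtk'
Operation: convert each letter to uppercase
Mapping: 't'->'T', 'g'->'G', 't'->'T', 'k'->'K'
Result: TGTK


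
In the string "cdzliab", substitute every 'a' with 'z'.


Input string: 'cdzliab'
Operation: replace 'a' with 'z'
Positions of 'a': 5
After replacement: cdzlizb


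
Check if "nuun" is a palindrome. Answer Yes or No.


Input string: 'nuun'
Reversed: 'nuun'
Compare pairs: s[0]='n' vs s[3]='n' (match), s[1]='u' vs s[2]='u' (match)
Palindrome: Yes


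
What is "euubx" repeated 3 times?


Input string: 'euubx'
Operation: repeat 3 times
Concatenation: 'euubx' + 'euubx' + 'euubx'
Result: euubxeuubxeuubx


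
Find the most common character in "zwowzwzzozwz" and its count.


Input: 'zwowzwzzozwz'
Operation: tally each character
Counts: 'o':2, 'w':4, 'z':6
Maximum: 'z' appears 6 times


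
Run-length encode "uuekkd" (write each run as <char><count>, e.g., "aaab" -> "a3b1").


Input: 'uuekkd'
Operation: identify consecutive runs
Runs: 'uu' -> u2, 'e' -> e1, 'kk' -> k2, 'd' -> d1
Encoded: u2e1k2d1


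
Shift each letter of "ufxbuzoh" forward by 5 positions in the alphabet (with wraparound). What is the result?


Input: 'ufxbuzoh', shift = 5
Operation: for each letter, (position + 5) mod 26
Mapping: 'u'(20+5=25)->'z', 'f'(5+5=10)->'k', 'x'(23+5=28, 28 mod 26=2)->'c', 'b'(1+5=6)->'g', 'u'(20+5=25)->'z', 'z'(25+5=30, 30 mod 26=4)->'e', 'o'(14+5=19)->'t', 'h'(7+5=12)->'m'
Result: zkcgzetm


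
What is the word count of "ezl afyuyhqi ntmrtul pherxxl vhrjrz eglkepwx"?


Input string: 'ezl afyuyhqi ntmrtul pherxxl vhrjrz eglkepwx'
Operation: split by spaces
Words found: 'ezl', 'afyuyhqi', 'ntmrtul', 'pherxxl', 'vhrjrz', 'eglkepwx'
Word count: 6


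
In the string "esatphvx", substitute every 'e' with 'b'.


Input string: 'esatphvx'
Operation: replace 'e' with 'b'
Positions of 'e': 0
After replacement: bsatphvx


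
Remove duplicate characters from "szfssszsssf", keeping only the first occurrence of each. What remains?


Input: 'szfssszsssf'
Operation: keep first occurrence of each character
Scan: s[0]='s' new -> keep; s[1]='z' new -> keep; s[2]='f' new -> keep; s[3]='s' seen -> skip; s[4]='s' seen -> skip; s[5]='s' seen -> skip; s[6]='z' seen -> skip; s[7]='s' seen -> skip; s[8]='s' seen -> skip; s[9]='s' seen -> skip; s[10]='f' seen -> skip
Result: szf


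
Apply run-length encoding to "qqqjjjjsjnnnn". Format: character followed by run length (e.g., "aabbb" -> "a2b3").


Input: 'qqqjjjjsjnnnn'
Operation: identify consecutive runs
Runs: 'qqq' -> q3, 'jjjj' -> j4, 's' -> s1, 'j' -> j1, 'nnnn' -> n4
Encoded: q3j4s1j1n4


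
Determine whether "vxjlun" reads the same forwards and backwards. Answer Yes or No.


Input string: 'vxjlun'
Reversed: 'nuljxv'
Compare pairs: s[0]='v' vs s[5]='n' (mismatch), s[1]='x' vs s[4]='u' (mismatch), s[2]='j' vs s[3]='l' (mismatch)
Palindrome: No


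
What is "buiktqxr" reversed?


Input string: 'buiktqxr'
Operation: reverse character order
Original order: 'b' -> 'u' -> 'i' -> 'k' -> 't' -> 'q' -> 'x' -> 'r'
Reversed order: 'r' -> 'x' -> 'q' -> 't' -> 'k' -> 'i' -> 'u' -> 'b'
Result: rxqtkiub


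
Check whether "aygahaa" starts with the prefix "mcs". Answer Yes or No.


Input string: 'aygahaa'
Prefix to check: 'mcs'
First 3 characters of input: 'ayg'
Match: False
Result: No


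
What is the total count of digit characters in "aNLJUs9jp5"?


Input string: 'aNLJUs9jp5'
Operation: count digit characters (0-9)
Scan: 'a', 'N', 'L', 'J', 'U', 's', '9'(digit), 'j', 'p', '5'(digit)
Digits found: 2
Result: 2


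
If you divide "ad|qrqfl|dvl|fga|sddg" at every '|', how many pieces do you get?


Input string: 'ad|qrqfl|dvl|fga|sddg'
Delimiter: '|'
Split result: 'ad', 'qrqfl', 'dvl', 'fga', 'sddg'
Number of parts: 5


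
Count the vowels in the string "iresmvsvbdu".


Input string: 'iresmvsvbdu'
Operation: count vowels (a, e, i, o, u)
Scan: s[0]='i' (vowel), s[1]='r', s[2]='e' (vowel), s[3]='s', s[4]='m', s[5]='v', s[6]='s', s[7]='v', s[8]='b', s[9]='d', s[10]='u' (vowel)
Vowels found: 3
Result: 3


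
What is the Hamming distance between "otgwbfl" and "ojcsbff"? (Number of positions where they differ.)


String 1: 'otgwbfl'
String 2: 'ojcsbff'
Compare each position: pos 0: 'o'=='o', pos 1: 't'!='j', pos 2: 'g'!='c', pos 3: 'w'!='s', pos 4: 'b'=='b', pos 5: 'f'=='f', pos 6: 'l'!='f'
Differing positions: 4
Hamming distance: 4


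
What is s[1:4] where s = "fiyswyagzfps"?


Input string: 'fiyswyagzfps'
Operation: slice [1:4]
Extract characters: s[1]='i', s[2]='y', s[3]='s'
Result: iys


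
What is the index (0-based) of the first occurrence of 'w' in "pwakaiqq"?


Input string: 'pwakaiqq'
Target: 'w'
Scanning left to right: s[0]='p', s[1]='w'
First match at index: 1


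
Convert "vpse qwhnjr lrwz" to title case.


Input string: 'vpse qwhnjr lrwz'
Operation: capitalize first letter of each word
Word transformations: 'vpse'->'Vpse', 'qwhnjr'->'Qwhnjr', 'lrwz'->'Lrwz'
Result: Vpse Qwhnjr Lrwz


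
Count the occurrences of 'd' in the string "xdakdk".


Input string: 'xdakdk'
Target character: 'd'
Scan each position: s[1]='d', s[4]='d'
Matches found at indices: 1, 4
Total: 2


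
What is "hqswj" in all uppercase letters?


Input string: 'hqswj'
Operation: convert each letter to uppercase
Mapping: 'h'->'H', 'q'->'Q', 's'->'S', 'w'->'W', 'j'->'J'
Result: HQSWJ


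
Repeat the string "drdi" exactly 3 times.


Input string: 'drdi'
Operation: repeat 3 times
Concatenation: 'drdi' + 'drdi' + 'drdi'
Result: drdidrdidrdi


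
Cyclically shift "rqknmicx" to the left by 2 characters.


Input: 'rqknmicx', shift = 2
Operation: split at index 2 and swap parts
Front part s[0:2] = 'rq'
Back part s[2:] = 'knmicx'
Rotated = back + front = 'knmicx' + 'rq'
Result: knmicxrq


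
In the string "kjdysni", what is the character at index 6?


Input string: 'kjdysni'
Operation: get character at index 6
Index mapping: s[0]='k', s[1]='j', s[2]='d', s[3]='y', s[4]='s', s[5]='n', s[6]='i'
Result: 'i'


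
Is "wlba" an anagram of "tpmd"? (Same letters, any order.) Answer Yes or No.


String 1: 'tpmd' -> sorted: 'dmpt'
String 2: 'wlba' -> sorted: 'ablw'
Compare sorted forms: 'dmpt' != 'ablw'
Anagram: No


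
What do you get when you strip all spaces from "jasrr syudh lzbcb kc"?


Input string: 'jasrr syudh lzbcb kc'
Operation: remove all spaces
Words: 'jasrr', 'syudh', 'lzbcb', 'kc'
Join without spaces: jasrrsyudhlzbcbkc


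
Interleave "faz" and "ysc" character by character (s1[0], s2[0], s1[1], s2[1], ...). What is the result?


String 1: 'faz'
String 2: 'ysc'
Operation: alternate characters
Pairs: 'f'+'y', 'a'+'s', 'z'+'c'
Result: fyaszc


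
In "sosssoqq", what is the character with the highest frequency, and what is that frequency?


Input: 'sosssoqq'
Operation: tally each character
Counts: 'o':2, 'q':2, 's':4
Maximum: 's' appears 4 times


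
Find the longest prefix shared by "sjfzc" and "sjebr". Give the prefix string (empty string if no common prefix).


String 1: 'sjfzc'
String 2: 'sjebr'
Compare position by position:
pos 0: 's' vs 's' match
pos 1: 'j' vs 'j' match
pos 2: 'f' vs 'e' differ -> stop
Longest common prefix: "sj" (length 2)


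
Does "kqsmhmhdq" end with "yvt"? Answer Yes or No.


Input string: 'kqsmhmhdq'
Suffix to check: 'yvt'
Last 3 characters of input: 'hdq'
Match: False
Result: No


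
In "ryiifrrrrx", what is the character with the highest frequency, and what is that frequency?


Input: 'ryiifrrrrx'
Operation: tally each character
Counts: 'f':1, 'i':2, 'r':5, 'x':1, 'y':1
Maximum: 'r' appears 5 times


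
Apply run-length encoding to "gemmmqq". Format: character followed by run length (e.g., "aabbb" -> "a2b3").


Input: 'gemmmqq'
Operation: identify consecutive runs
Runs: 'g' -> g1, 'e' -> e1, 'mmm' -> m3, 'qq' -> q2
Encoded: g1e1m3q2


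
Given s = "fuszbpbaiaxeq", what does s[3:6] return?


Input string: 'fuszbpbaiaxeq'
Operation: slice [3:6]
Extract characters: s[3]='z', s[4]='b', s[5]='p'
Result: zbp


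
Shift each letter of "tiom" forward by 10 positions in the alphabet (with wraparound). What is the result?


Input: 'tiom', shift = 10
Operation: for each letter, (position + 10) mod 26
Mapping: 't'(19+10=29, 29 mod 26=3)->'d', 'i'(8+10=18)->'s', 'o'(14+10=24)->'y', 'm'(12+10=22)->'w'
Result: dsyw


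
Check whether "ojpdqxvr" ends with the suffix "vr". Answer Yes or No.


Input string: 'ojpdqxvr'
Suffix to check: 'vr'
Last 2 characters of input: 'vr'
Match: True
Result: Yes


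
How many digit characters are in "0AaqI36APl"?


Input string: '0AaqI36APl'
Operation: count digit characters (0-9)
Scan: '0'(digit), 'A', 'a', 'q', 'I', '3'(digit), '6'(digit), 'A', 'P', 'l'
Digits found: 3
Result: 3


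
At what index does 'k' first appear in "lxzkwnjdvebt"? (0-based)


Input string: 'lxzkwnjdvebt'
Target: 'k'
Scanning left to right: s[0]='l', s[1]='x', s[2]='z', s[3]='k'
First match at index: 3


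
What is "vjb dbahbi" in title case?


Input string: 'vjb dbahbi'
Operation: capitalize first letter of each word
Word transformations: 'vjb'->'Vjb', 'dbahbi'->'Dbahbi'
Result: Vjb Dbahbi


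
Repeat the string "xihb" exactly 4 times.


Input string: 'xihb'
Operation: repeat 4 times
Concatenation: 'xihb' + 'xihb' + 'xihb' + 'xihb'
Result: xihbxihbxihbxihb


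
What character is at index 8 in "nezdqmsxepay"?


Input string: 'nezdqmsxepay'
Operation: get character at index 8
Index mapping: s[0]='n', s[1]='e', s[2]='z', s[3]='d', s[4]='q', s[5]='m', s[6]='s', s[7]='x', s[8]='e'
Result: 'e'


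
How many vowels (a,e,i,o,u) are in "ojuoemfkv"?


Input string: 'ojuoemfkv'
Operation: count vowels (a, e, i, o, u)
Scan: s[0]='o' (vowel), s[1]='j', s[2]='u' (vowel), s[3]='o' (vowel), s[4]='e' (vowel), s[5]='m', s[6]='f', s[7]='k', s[8]='v'
Vowels found: 4
Result: 4


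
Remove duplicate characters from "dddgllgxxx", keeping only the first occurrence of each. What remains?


Input: 'dddgllgxxx'
Operation: keep first occurrence of each character
Scan: s[0]='d' new -> keep; s[1]='d' seen -> skip; s[2]='d' seen -> skip; s[3]='g' new -> keep; s[4]='l' new -> keep; s[5]='l' seen -> skip; s[6]='g' seen -> skip; s[7]='x' new -> keep; s[8]='x' seen -> skip; s[9]='x' seen -> skip
Result: dglx


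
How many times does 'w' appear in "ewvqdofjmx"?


Input string: 'ewvqdofjmx'
Target character: 'w'
Scan each position: s[1]='w'
Matches found at indices: 1
Total: 1


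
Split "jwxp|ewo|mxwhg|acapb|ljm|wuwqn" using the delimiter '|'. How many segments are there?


Input string: 'jwxp|ewo|mxwhg|acapb|ljm|wuwqn'
Delimiter: '|'
Split result: 'jwxp', 'ewo', 'mxwhg', 'acapb', 'ljm', 'wuwqn'
Number of parts: 6


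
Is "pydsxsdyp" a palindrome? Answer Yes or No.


Input string: 'pydsxsdyp'
Reversed: 'pydsxsdyp'
Compare pairs: s[0]='p' vs s[8]='p' (match), s[1]='y' vs s[7]='y' (match), s[2]='d' vs s[6]='d' (match), s[3]='s' vs s[5]='s' (match)
Palindrome: Yes


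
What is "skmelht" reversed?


Input string: 'skmelht'
Operation: reverse character order
Original order: 's' -> 'k' -> 'm' -> 'e' -> 'l' -> 'h' -> 't'
Reversed order: 't' -> 'h' -> 'l' -> 'e' -> 'm' -> 'k' -> 's'
Result: thlemks


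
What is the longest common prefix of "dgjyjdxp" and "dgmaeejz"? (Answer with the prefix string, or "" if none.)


String 1: 'dgjyjdxp'
String 2: 'dgmaeejz'
Compare position by position:
pos 0: 'd' vs 'd' match
pos 1: 'g' vs 'g' match
pos 2: 'j' vs 'm' differ -> stop
Longest common prefix: "dg" (length 2)


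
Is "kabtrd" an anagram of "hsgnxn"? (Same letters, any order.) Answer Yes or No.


String 1: 'hsgnxn' -> sorted: 'ghnnsx'
String 2: 'kabtrd' -> sorted: 'abdkrt'
Compare sorted forms: 'ghnnsx' != 'abdkrt'
Anagram: No


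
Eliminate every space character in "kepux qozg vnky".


Input string: 'kepux qozg vnky'
Operation: remove all spaces
Words: 'kepux', 'qozg', 'vnky'
Join without spaces: kepuxqozgvnky


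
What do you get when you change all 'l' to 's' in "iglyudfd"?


Input string: 'iglyudfd'
Operation: replace 'l' with 's'
Positions of 'l': 2
After replacement: igsyudfd


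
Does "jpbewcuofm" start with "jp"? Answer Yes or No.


Input string: 'jpbewcuofm'
Prefix to check: 'jp'
First 2 characters of input: 'jp'
Match: True
Result: Yes


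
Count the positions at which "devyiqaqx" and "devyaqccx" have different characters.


String 1: 'devyiqaqx'
String 2: 'devyaqccx'
Compare each position: pos 0: 'd'=='d', pos 1: 'e'=='e', pos 2: 'v'=='v', pos 3: 'y'=='y', pos 4: 'i'!='a', pos 5: 'q'=='q', pos 6: 'a'!='c', pos 7: 'q'!='c', pos 8: 'x'=='x'
Differing positions: 3
Hamming distance: 3


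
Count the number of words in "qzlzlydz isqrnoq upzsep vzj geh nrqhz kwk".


Input string: 'qzlzlydz isqrnoq upzsep vzj geh nrqhz kwk'
Operation: split by spaces
Words found: 'qzlzlydz', 'isqrnoq', 'upzsep', 'vzj', 'geh', 'nrqhz', 'kwk'
Word count: 7


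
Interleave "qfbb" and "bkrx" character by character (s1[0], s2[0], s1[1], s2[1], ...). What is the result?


String 1: 'qfbb'
String 2: 'bkrx'
Operation: alternate characters
Pairs: 'q'+'b', 'f'+'k', 'b'+'r', 'b'+'x'
Result: qbfkbrbx


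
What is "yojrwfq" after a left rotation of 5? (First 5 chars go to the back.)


Input: 'yojrwfq', shift = 5
Operation: split at index 5 and swap parts
Front part s[0:5] = 'yojrw'
Back part s[5:] = 'fq'
Rotated = back + front = 'fq' + 'yojrw'
Result: fqyojrw


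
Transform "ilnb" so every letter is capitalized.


Input string: 'ilnb'
Operation: convert each letter to uppercase
Mapping: 'i'->'I', 'l'->'L', 'n'->'N', 'b'->'B'
Result: ILNB


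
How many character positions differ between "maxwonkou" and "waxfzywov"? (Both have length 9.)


String 1: 'maxwonkou'
String 2: 'waxfzywov'
Compare each position: pos 0: 'm'!='w', pos 1: 'a'=='a', pos 2: 'x'=='x', pos 3: 'w'!='f', pos 4: 'o'!='z', pos 5: 'n'!='y', pos 6: 'k'!='w', pos 7: 'o'=='o', pos 8: 'u'!='v'
Differing positions: 6
Hamming distance: 6


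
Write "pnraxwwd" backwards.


Input string: 'pnraxwwd'
Operation: reverse character order
Original order: 'p' -> 'n' -> 'r' -> 'a' -> 'x' -> 'w' -> 'w' -> 'd'
Reversed order: 'd' -> 'w' -> 'w' -> 'x' -> 'a' -> 'r' -> 'n' -> 'p'
Result: dwwxarnp


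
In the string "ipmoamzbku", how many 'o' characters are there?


Input string: 'ipmoamzbku'
Target character: 'o'
Scan each position: s[3]='o'
Matches found at indices: 3
Total: 1


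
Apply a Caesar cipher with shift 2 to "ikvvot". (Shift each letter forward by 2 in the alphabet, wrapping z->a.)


Input: 'ikvvot', shift = 2
Operation: for each letter, (position + 2) mod 26
Mapping: 'i'(8+2=10)->'k', 'k'(10+2=12)->'m', 'v'(21+2=23)->'x', 'v'(21+2=23)->'x', 'o'(14+2=16)->'q', 't'(19+2=21)->'v'
Result: kmxxqv


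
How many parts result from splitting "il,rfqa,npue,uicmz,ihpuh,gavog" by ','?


Input string: 'il,rfqa,npue,uicmz,ihpuh,gavog'
Delimiter: ','
Split result: 'il', 'rfqa', 'npue', 'uicmz', 'ihpuh', 'gavog'
Number of parts: 6


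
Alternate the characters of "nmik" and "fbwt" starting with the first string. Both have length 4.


String 1: 'nmik'
String 2: 'fbwt'
Operation: alternate characters
Pairs: 'n'+'f', 'm'+'b', 'i'+'w', 'k'+'t'
Result: nfmbiwkt


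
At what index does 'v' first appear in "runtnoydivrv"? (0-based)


Input string: 'runtnoydivrv'
Target: 'v'
Scanning left to right: s[0]='r', s[1]='u', s[2]='n', s[3]='t', s[4]='n', s[5]='o', s[6]='y', s[7]='d', s[8]='i', s[9]='v'
First match at index: 9


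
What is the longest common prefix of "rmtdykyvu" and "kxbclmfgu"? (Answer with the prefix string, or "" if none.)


String 1: 'rmtdykyvu'
String 2: 'kxbclmfgu'
Compare position by position:
pos 0: 'r' vs 'k' differ -> stop
Longest common prefix: "" (length 0)


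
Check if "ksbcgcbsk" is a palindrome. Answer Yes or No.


Input string: 'ksbcgcbsk'
Reversed: 'ksbcgcbsk'
Compare pairs: s[0]='k' vs s[8]='k' (match), s[1]='s' vs s[7]='s' (match), s[2]='b' vs s[6]='b' (match), s[3]='c' vs s[5]='c' (match)
Palindrome: Yes


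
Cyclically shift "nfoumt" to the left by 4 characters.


Input: 'nfoumt', shift = 4
Operation: split at index 4 and swap parts
Front part s[0:4] = 'nfou'
Back part s[4:] = 'mt'
Rotated = back + front = 'mt' + 'nfou'
Result: mtnfou


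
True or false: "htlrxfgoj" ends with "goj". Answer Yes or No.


Input string: 'htlrxfgoj'
Suffix to check: 'goj'
Last 3 characters of input: 'goj'
Match: True
Result: Yes


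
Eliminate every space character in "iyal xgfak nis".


Input string: 'iyal xgfak nis'
Operation: remove all spaces
Words: 'iyal', 'xgfak', 'nis'
Join without spaces: iyalxgfaknis


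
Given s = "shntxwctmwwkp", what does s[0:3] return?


Input string: 'shntxwctmwwkp'
Operation: slice [0:3]
Extract characters: s[0]='s', s[1]='h', s[2]='n'
Result: shn


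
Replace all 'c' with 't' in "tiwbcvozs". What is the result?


Input string: 'tiwbcvozs'
Operation: replace 'c' with 't'
Positions of 'c': 4
After replacement: tiwbtvozs


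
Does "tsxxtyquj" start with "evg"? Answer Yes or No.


Input string: 'tsxxtyquj'
Prefix to check: 'evg'
First 3 characters of input: 'tsx'
Match: False
Result: No


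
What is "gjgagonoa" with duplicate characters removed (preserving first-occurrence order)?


Input: 'gjgagonoa'
Operation: keep first occurrence of each character
Scan: s[0]='g' new -> keep; s[1]='j' new -> keep; s[2]='g' seen -> skip; s[3]='a' new -> keep; s[4]='g' seen -> skip; s[5]='o' new -> keep; s[6]='n' new -> keep; s[7]='o' seen -> skip; s[8]='a' seen -> skip
Result: gjaon


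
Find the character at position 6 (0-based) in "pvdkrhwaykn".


Input string: 'pvdkrhwaykn'
Operation: get character at index 6
Index mapping: s[0]='p', s[1]='v', s[2]='d', s[3]='k', s[4]='r', s[5]='h', s[6]='w'
Result: 'w'


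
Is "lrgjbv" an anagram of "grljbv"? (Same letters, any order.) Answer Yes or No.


String 1: 'grljbv' -> sorted: 'bgjlrv'
String 2: 'lrgjbv' -> sorted: 'bgjlrv'
Compare sorted forms: 'bgjlrv' == 'bgjlrv'
Anagram: Yes


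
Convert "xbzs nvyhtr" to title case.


Input string: 'xbzs nvyhtr'
Operation: capitalize first letter of each word
Word transformations: 'xbzs'->'Xbzs', 'nvyhtr'->'Nvyhtr'
Result: Xbzs Nvyhtr


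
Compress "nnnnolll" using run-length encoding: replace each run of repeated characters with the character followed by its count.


Input: 'nnnnolll'
Operation: identify consecutive runs
Runs: 'nnnn' -> n4, 'o' -> o1, 'lll' -> l3
Encoded: n4o1l3


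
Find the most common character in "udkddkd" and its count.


Input: 'udkddkd'
Operation: tally each character
Counts: 'd':4, 'k':2, 'u':1
Maximum: 'd' appears 4 times


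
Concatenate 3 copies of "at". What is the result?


Input string: 'at'
Operation: repeat 3 times
Concatenation: 'at' + 'at' + 'at'
Result: atatat


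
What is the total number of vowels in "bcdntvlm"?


Input string: 'bcdntvlm'
Operation: count vowels (a, e, i, o, u)
Scan: s[0]='b', s[1]='c', s[2]='d', s[3]='n', s[4]='t', s[5]='v', s[6]='l', s[7]='m'
Vowels found: 0
Result: 0


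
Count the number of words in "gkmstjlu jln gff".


Input string: 'gkmstjlu jln gff'
Operation: split by spaces
Words found: 'gkmstjlu', 'jln', 'gff'
Word count: 3


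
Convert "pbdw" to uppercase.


Input string: 'pbdw'
Operation: convert each letter to uppercase
Mapping: 'p'->'P', 'b'->'B', 'd'->'D', 'w'->'W'
Result: PBDW


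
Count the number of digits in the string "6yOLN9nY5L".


Input string: '6yOLN9nY5L'
Operation: count digit characters (0-9)
Scan: '6'(digit), 'y', 'O', 'L', 'N', '9'(digit), 'n', 'Y', '5'(digit), 'L'
Digits found: 3
Result: 3


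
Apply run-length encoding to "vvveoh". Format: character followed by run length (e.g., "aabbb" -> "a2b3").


Input: 'vvveoh'
Operation: identify consecutive runs
Runs: 'vvv' -> v3, 'e' -> e1, 'o' -> o1, 'h' -> h1
Encoded: v3e1o1h1


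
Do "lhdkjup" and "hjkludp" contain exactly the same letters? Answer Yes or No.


String 1: 'lhdkjup' -> sorted: 'dhjklpu'
String 2: 'hjkludp' -> sorted: 'dhjklpu'
Compare sorted forms: 'dhjklpu' == 'dhjklpu'
Anagram: Yes


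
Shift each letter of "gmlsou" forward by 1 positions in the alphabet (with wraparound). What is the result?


Input: 'gmlsou', shift = 1
Operation: for each letter, (position + 1) mod 26
Mapping: 'g'(6+1=7)->'h', 'm'(12+1=13)->'n', 'l'(11+1=12)->'m', 's'(18+1=19)->'t', 'o'(14+1=15)->'p', 'u'(20+1=21)->'v'
Result: hnmtpv


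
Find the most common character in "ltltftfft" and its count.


Input: 'ltltftfft'
Operation: tally each character
Counts: 'f':3, 'l':2, 't':4
Maximum: 't' appears 4 times


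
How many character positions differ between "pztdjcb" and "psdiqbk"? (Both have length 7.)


String 1: 'pztdjcb'
String 2: 'psdiqbk'
Compare each position: pos 0: 'p'=='p', pos 1: 'z'!='s', pos 2: 't'!='d', pos 3: 'd'!='i', pos 4: 'j'!='q', pos 5: 'c'!='b', pos 6: 'b'!='k'
Differing positions: 6
Hamming distance: 6


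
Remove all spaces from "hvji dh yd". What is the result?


Input string: 'hvji dh yd'
Operation: remove all spaces
Words: 'hvji', 'dh', 'yd'
Join without spaces: hvjidhyd


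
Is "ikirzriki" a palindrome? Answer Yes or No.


Input string: 'ikirzriki'
Reversed: 'ikirzriki'
Compare pairs: s[0]='i' vs s[8]='i' (match), s[1]='k' vs s[7]='k' (match), s[2]='i' vs s[6]='i' (match), s[3]='r' vs s[5]='r' (match)
Palindrome: Yes


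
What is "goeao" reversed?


Input string: 'goeao'
Operation: reverse character order
Original order: 'g' -> 'o' -> 'e' -> 'a' -> 'o'
Reversed order: 'o' -> 'a' -> 'e' -> 'o' -> 'g'
Result: oaeog


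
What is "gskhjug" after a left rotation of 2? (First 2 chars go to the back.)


Input: 'gskhjug', shift = 2
Operation: split at index 2 and swap parts
Front part s[0:2] = 'gs'
Back part s[2:] = 'khjug'
Rotated = back + front = 'khjug' + 'gs'
Result: khjuggs


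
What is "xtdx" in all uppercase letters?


Input string: 'xtdx'
Operation: convert each letter to uppercase
Mapping: 'x'->'X', 't'->'T', 'd'->'D', 'x'->'X'
Result: XTDX


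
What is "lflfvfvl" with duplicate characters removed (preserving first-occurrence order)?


Input: 'lflfvfvl'
Operation: keep first occurrence of each character
Scan: s[0]='l' new -> keep; s[1]='f' new -> keep; s[2]='l' seen -> skip; s[3]='f' seen -> skip; s[4]='v' new -> keep; s[5]='f' seen -> skip; s[6]='v' seen -> skip; s[7]='l' seen -> skip
Result: lfv


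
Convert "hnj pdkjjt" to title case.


Input string: 'hnj pdkjjt'
Operation: capitalize first letter of each word
Word transformations: 'hnj'->'Hnj', 'pdkjjt'->'Pdkjjt'
Result: Hnj Pdkjjt


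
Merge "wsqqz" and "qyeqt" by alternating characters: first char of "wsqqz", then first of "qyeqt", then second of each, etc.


String 1: 'wsqqz'
String 2: 'qyeqt'
Operation: alternate characters
Pairs: 'w'+'q', 's'+'y', 'q'+'e', 'q'+'q', 'z'+'t'
Result: wqsyqeqqzt


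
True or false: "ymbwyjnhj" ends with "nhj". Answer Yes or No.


Input string: 'ymbwyjnhj'
Suffix to check: 'nhj'
Last 3 characters of input: 'nhj'
Match: True
Result: Yes


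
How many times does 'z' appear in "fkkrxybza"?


Input string: 'fkkrxybza'
Target character: 'z'
Scan each position: s[7]='z'
Matches found at indices: 7
Total: 1


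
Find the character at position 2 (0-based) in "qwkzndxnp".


Input string: 'qwkzndxnp'
Operation: get character at index 2
Index mapping: s[0]='q', s[1]='w', s[2]='k'
Result: 'k'


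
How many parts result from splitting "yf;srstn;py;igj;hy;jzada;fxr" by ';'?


Input string: 'yf;srstn;py;igj;hy;jzada;fxr'
Delimiter: ';'
Split result: 'yf', 'srstn', 'py', 'igj', 'hy', 'jzada', 'fxr'
Number of parts: 7


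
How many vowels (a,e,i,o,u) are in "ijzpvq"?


Input string: 'ijzpvq'
Operation: count vowels (a, e, i, o, u)
Scan: s[0]='i' (vowel), s[1]='j', s[2]='z', s[3]='p', s[4]='v', s[5]='q'
Vowels found: 1
Result: 1


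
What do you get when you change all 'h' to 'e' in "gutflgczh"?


Input string: 'gutflgczh'
Operation: replace 'h' with 'e'
Positions of 'h': 8
After replacement: gutflgcze


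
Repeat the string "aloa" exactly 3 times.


Input string: 'aloa'
Operation: repeat 3 times
Concatenation: 'aloa' + 'aloa' + 'aloa'
Result: aloaaloaaloa


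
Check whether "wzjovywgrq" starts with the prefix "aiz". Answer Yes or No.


Input string: 'wzjovywgrq'
Prefix to check: 'aiz'
First 3 characters of input: 'wzj'
Match: False
Result: No


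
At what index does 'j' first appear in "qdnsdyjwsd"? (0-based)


Input string: 'qdnsdyjwsd'
Target: 'j'
Scanning left to right: s[0]='q', s[1]='d', s[2]='n', s[3]='s', s[4]='d', s[5]='y', s[6]='j'
First match at index: 6


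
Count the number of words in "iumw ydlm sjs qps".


Input string: 'iumw ydlm sjs qps'
Operation: split by spaces
Words found: 'iumw', 'ydlm', 'sjs', 'qps'
Word count: 4


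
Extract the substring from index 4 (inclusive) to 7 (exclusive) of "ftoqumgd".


Input string: 'ftoqumgd'
Operation: slice [4:7]
Extract characters: s[4]='u', s[5]='m', s[6]='g'
Result: umg


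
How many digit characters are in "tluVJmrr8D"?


Input string: 'tluVJmrr8D'
Operation: count digit characters (0-9)
Scan: 't', 'l', 'u', 'V', 'J', 'm', 'r', 'r', '8'(digit), 'D'
Digits found: 1
Result: 1


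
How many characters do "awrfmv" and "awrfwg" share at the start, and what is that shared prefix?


String 1: 'awrfmv'
String 2: 'awrfwg'
Compare position by position:
pos 0: 'a' vs 'a' match
pos 1: 'w' vs 'w' match
pos 2: 'r' vs 'r' match
pos 3: 'f' vs 'f' match
pos 4: 'm' vs 'w' differ -> stop
Longest common prefix: "awrf" (length 4)


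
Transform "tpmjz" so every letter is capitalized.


Input string: 'tpmjz'
Operation: convert each letter to uppercase
Mapping: 't'->'T', 'p'->'P', 'm'->'M', 'j'->'J', 'z'->'Z'
Result: TPMJZ


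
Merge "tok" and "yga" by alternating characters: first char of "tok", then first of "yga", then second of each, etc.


String 1: 'tok'
String 2: 'yga'
Operation: alternate characters
Pairs: 't'+'y', 'o'+'g', 'k'+'a'
Result: tyogka


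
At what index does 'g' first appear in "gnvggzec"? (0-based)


Input string: 'gnvggzec'
Target: 'g'
Scanning left to right: s[0]='g'
First match at index: 0


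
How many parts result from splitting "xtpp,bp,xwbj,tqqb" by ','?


Input string: 'xtpp,bp,xwbj,tqqb'
Delimiter: ','
Split result: 'xtpp', 'bp', 'xwbj', 'tqqb'
Number of parts: 4


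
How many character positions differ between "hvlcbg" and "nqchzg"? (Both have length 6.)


String 1: 'hvlcbg'
String 2: 'nqchzg'
Compare each position: pos 0: 'h'!='n', pos 1: 'v'!='q', pos 2: 'l'!='c', pos 3: 'c'!='h', pos 4: 'b'!='z', pos 5: 'g'=='g'
Differing positions: 5
Hamming distance: 5


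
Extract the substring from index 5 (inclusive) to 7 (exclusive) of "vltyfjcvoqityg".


Input string: 'vltyfjcvoqityg'
Operation: slice [5:7]
Extract characters: s[5]='j', s[6]='c'
Result: jc


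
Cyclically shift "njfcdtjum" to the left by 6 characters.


Input: 'njfcdtjum', shift = 6
Operation: split at index 6 and swap parts
Front part s[0:6] = 'njfcdt'
Back part s[6:] = 'jum'
Rotated = back + front = 'jum' + 'njfcdt'
Result: jumnjfcdt


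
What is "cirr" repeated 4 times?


Input string: 'cirr'
Operation: repeat 4 times
Concatenation: 'cirr' + 'cirr' + 'cirr' + 'cirr'
Result: cirrcirrcirrcirr


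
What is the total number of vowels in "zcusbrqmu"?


Input string: 'zcusbrqmu'
Operation: count vowels (a, e, i, o, u)
Scan: s[0]='z', s[1]='c', s[2]='u' (vowel), s[3]='s', s[4]='b', s[5]='r', s[6]='q', s[7]='m', s[8]='u' (vowel)
Vowels found: 2
Result: 2


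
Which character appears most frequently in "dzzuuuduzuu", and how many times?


Input: 'dzzuuuduzuu'
Operation: tally each character
Counts: 'd':2, 'u':6, 'z':3
Maximum: 'u' appears 6 times


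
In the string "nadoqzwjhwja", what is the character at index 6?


Input string: 'nadoqzwjhwja'
Operation: get character at index 6
Index mapping: s[0]='n', s[1]='a', s[2]='d', s[3]='o', s[4]='q', s[5]='z', s[6]='w'
Result: 'w'


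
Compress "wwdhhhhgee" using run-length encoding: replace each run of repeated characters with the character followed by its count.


Input: 'wwdhhhhgee'
Operation: identify consecutive runs
Runs: 'ww' -> w2, 'd' -> d1, 'hhhh' -> h4, 'g' -> g1, 'ee' -> e2
Encoded: w2d1h4g1e2


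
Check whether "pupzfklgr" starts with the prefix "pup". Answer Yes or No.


Input string: 'pupzfklgr'
Prefix to check: 'pup'
First 3 characters of input: 'pup'
Match: True
Result: Yes


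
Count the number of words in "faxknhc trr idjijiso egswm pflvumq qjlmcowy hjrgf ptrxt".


Input string: 'faxknhc trr idjijiso egswm pflvumq qjlmcowy hjrgf ptrxt'
Operation: split by spaces
Words found: 'faxknhc', 'trr', 'idjijiso', 'egswm', 'pflvumq', 'qjlmcowy', 'hjrgf', 'ptrxt'
Word count: 8


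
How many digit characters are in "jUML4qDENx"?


Input string: 'jUML4qDENx'
Operation: count digit characters (0-9)
Scan: 'j', 'U', 'M', 'L', '4'(digit), 'q', 'D', 'E', 'N', 'x'
Digits found: 1
Result: 1


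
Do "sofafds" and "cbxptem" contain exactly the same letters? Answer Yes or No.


String 1: 'sofafds' -> sorted: 'adffoss'
String 2: 'cbxptem' -> sorted: 'bcemptx'
Compare sorted forms: 'adffoss' != 'bcemptx'
Anagram: No


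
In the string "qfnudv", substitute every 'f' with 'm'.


Input string: 'qfnudv'
Operation: replace 'f' with 'm'
Positions of 'f': 1
After replacement: qmnudv


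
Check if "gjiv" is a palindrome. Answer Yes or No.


Input string: 'gjiv'
Reversed: 'vijg'
Compare pairs: s[0]='g' vs s[3]='v' (mismatch), s[1]='j' vs s[2]='i' (mismatch)
Palindrome: No


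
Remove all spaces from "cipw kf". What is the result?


Input string: 'cipw kf'
Operation: remove all spaces
Words: 'cipw', 'kf'
Join without spaces: cipwkf


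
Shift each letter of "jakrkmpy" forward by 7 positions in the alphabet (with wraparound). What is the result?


Input: 'jakrkmpy', shift = 7
Operation: for each letter, (position + 7) mod 26
Mapping: 'j'(9+7=16)->'q', 'a'(0+7=7)->'h', 'k'(10+7=17)->'r', 'r'(17+7=24)->'y', 'k'(10+7=17)->'r', 'm'(12+7=19)->'t', 'p'(15+7=22)->'w', 'y'(24+7=31, 31 mod 26=5)->'f'
Result: qhryrtwf


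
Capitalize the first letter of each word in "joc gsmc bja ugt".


Input string: 'joc gsmc bja ugt'
Operation: capitalize first letter of each word
Word transformations: 'joc'->'Joc', 'gsmc'->'Gsmc', 'bja'->'Bja', 'ugt'->'Ugt'
Result: Joc Gsmc Bja Ugt


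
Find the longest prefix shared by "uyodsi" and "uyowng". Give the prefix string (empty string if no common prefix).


String 1: 'uyodsi'
String 2: 'uyowng'
Compare position by position:
pos 0: 'u' vs 'u' match
pos 1: 'y' vs 'y' match
pos 2: 'o' vs 'o' match
pos 3: 'd' vs 'w' differ -> stop
Longest common prefix: "uyo" (length 3)


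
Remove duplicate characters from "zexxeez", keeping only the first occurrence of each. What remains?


Input: 'zexxeez'
Operation: keep first occurrence of each character
Scan: s[0]='z' new -> keep; s[1]='e' new -> keep; s[2]='x' new -> keep; s[3]='x' seen -> skip; s[4]='e' seen -> skip; s[5]='e' seen -> skip; s[6]='z' seen -> skip
Result: zex


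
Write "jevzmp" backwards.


Input string: 'jevzmp'
Operation: reverse character order
Original order: 'j' -> 'e' -> 'v' -> 'z' -> 'm' -> 'p'
Reversed order: 'p' -> 'm' -> 'z' -> 'v' -> 'e' -> 'j'
Result: pmzvej


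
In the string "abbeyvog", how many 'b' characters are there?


Input string: 'abbeyvog'
Target character: 'b'
Scan each position: s[1]='b', s[2]='b'
Matches found at indices: 1, 2
Total: 2


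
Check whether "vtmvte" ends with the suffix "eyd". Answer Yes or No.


Input string: 'vtmvte'
Suffix to check: 'eyd'
Last 3 characters of input: 'vte'
Match: False
Result: No


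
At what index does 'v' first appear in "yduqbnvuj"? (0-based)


Input string: 'yduqbnvuj'
Target: 'v'
Scanning left to right: s[0]='y', s[1]='d', s[2]='u', s[3]='q', s[4]='b', s[5]='n', s[6]='v'
First match at index: 6


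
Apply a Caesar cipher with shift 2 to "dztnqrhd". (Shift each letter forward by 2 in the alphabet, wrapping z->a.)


Input: 'dztnqrhd', shift = 2
Operation: for each letter, (position + 2) mod 26
Mapping: 'd'(3+2=5)->'f', 'z'(25+2=27, 27 mod 26=1)->'b', 't'(19+2=21)->'v', 'n'(13+2=15)->'p', 'q'(16+2=18)->'s', 'r'(17+2=19)->'t', 'h'(7+2=9)->'j', 'd'(3+2=5)->'f'
Result: fbvpstjf


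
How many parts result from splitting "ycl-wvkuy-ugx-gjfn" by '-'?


Input string: 'ycl-wvkuy-ugx-gjfn'
Delimiter: '-'
Split result: 'ycl', 'wvkuy', 'ugx', 'gjfn'
Number of parts: 4


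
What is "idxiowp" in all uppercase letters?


Input string: 'idxiowp'
Operation: convert each letter to uppercase
Mapping: 'i'->'I', 'd'->'D', 'x'->'X', 'i'->'I', 'o'->'O', 'w'->'W', 'p'->'P'
Result: IDXIOWP


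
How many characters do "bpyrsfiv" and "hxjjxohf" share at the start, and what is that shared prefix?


String 1: 'bpyrsfiv'
String 2: 'hxjjxohf'
Compare position by position:
pos 0: 'b' vs 'h' differ -> stop
Longest common prefix: "" (length 0)


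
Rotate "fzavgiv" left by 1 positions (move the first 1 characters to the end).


Input: 'fzavgiv', shift = 1
Operation: split at index 1 and swap parts
Front part s[0:1] = 'f'
Back part s[1:] = 'zavgiv'
Rotated = back + front = 'zavgiv' + 'f'
Result: zavgivf


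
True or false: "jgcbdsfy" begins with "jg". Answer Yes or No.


Input string: 'jgcbdsfy'
Prefix to check: 'jg'
First 2 characters of input: 'jg'
Match: True
Result: Yes


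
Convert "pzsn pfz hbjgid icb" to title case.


Input string: 'pzsn pfz hbjgid icb'
Operation: capitalize first letter of each word
Word transformations: 'pzsn'->'Pzsn', 'pfz'->'Pfz', 'hbjgid'->'Hbjgid', 'icb'->'Icb'
Result: Pzsn Pfz Hbjgid Icb


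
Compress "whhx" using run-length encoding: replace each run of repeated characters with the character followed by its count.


Input: 'whhx'
Operation: identify consecutive runs
Runs: 'w' -> w1, 'hh' -> h2, 'x' -> x1
Encoded: w1h2x1


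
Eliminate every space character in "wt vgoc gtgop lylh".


Input string: 'wt vgoc gtgop lylh'
Operation: remove all spaces
Words: 'wt', 'vgoc', 'gtgop', 'lylh'
Join without spaces: wtvgocgtgoplylh


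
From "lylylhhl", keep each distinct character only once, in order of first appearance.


Input: 'lylylhhl'
Operation: keep first occurrence of each character
Scan: s[0]='l' new -> keep; s[1]='y' new -> keep; s[2]='l' seen -> skip; s[3]='y' seen -> skip; s[4]='l' seen -> skip; s[5]='h' new -> keep; s[6]='h' seen -> skip; s[7]='l' seen -> skip
Result: lyh


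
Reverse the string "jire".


Input string: 'jire'
Operation: reverse character order
Original order: 'j' -> 'i' -> 'r' -> 'e'
Reversed order: 'e' -> 'r' -> 'i' -> 'j'
Result: erij


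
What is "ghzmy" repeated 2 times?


Input string: 'ghzmy'
Operation: repeat 2 times
Concatenation: 'ghzmy' + 'ghzmy'
Result: ghzmyghzmy


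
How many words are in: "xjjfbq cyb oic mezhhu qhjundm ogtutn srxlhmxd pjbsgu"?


Input string: 'xjjfbq cyb oic mezhhu qhjundm ogtutn srxlhmxd pjbsgu'
Operation: split by spaces
Words found: 'xjjfbq', 'cyb', 'oic', 'mezhhu', 'qhjundm', 'ogtutn', 'srxlhmxd', 'pjbsgu'
Word count: 8


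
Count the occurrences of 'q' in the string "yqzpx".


Input string: 'yqzpx'
Target character: 'q'
Scan each position: s[1]='q'
Matches found at indices: 1
Total: 1


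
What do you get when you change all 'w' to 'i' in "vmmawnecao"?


Input string: 'vmmawnecao'
Operation: replace 'w' with 'i'
Positions of 'w': 4
After replacement: vmmainecao


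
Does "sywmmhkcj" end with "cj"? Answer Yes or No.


Input string: 'sywmmhkcj'
Suffix to check: 'cj'
Last 2 characters of input: 'cj'
Match: True
Result: Yes


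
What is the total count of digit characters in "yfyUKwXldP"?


Input string: 'yfyUKwXldP'
Operation: count digit characters (0-9)
Scan: 'y', 'f', 'y', 'U', 'K', 'w', 'X', 'l', 'd', 'P'
Digits found: 0
Result: 0


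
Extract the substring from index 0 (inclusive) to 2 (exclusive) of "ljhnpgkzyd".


Input string: 'ljhnpgkzyd'
Operation: slice [0:2]
Extract characters: s[0]='l', s[1]='j'
Result: lj


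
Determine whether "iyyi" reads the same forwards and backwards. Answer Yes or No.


Input string: 'iyyi'
Reversed: 'iyyi'
Compare pairs: s[0]='i' vs s[3]='i' (match), s[1]='y' vs s[2]='y' (match)
Palindrome: Yes


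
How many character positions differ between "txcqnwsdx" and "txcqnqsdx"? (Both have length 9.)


String 1: 'txcqnwsdx'
String 2: 'txcqnqsdx'
Compare each position: pos 0: 't'=='t', pos 1: 'x'=='x', pos 2: 'c'=='c', pos 3: 'q'=='q', pos 4: 'n'=='n', pos 5: 'w'!='q', pos 6: 's'=='s', pos 7: 'd'=='d', pos 8: 'x'=='x'
Differing positions: 1
Hamming distance: 1


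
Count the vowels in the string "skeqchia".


Input string: 'skeqchia'
Operation: count vowels (a, e, i, o, u)
Scan: s[0]='s', s[1]='k', s[2]='e' (vowel), s[3]='q', s[4]='c', s[5]='h', s[6]='i' (vowel), s[7]='a' (vowel)
Vowels found: 3
Result: 3


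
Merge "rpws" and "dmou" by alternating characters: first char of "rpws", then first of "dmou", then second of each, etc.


String 1: 'rpws'
String 2: 'dmou'
Operation: alternate characters
Pairs: 'r'+'d', 'p'+'m', 'w'+'o', 's'+'u'
Result: rdpmwosu


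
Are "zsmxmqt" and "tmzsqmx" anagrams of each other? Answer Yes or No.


String 1: 'zsmxmqt' -> sorted: 'mmqstxz'
String 2: 'tmzsqmx' -> sorted: 'mmqstxz'
Compare sorted forms: 'mmqstxz' == 'mmqstxz'
Anagram: Yes


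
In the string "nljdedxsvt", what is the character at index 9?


Input string: 'nljdedxsvt'
Operation: get character at index 9
Index mapping: s[0]='n', s[1]='l', s[2]='j', s[3]='d', s[4]='e', s[5]='d', s[6]='x', s[7]='s', s[8]='v', s[9]='t'
Result: 't'


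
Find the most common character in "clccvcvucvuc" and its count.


Input: 'clccvcvucvuc'
Operation: tally each character
Counts: 'c':6, 'l':1, 'u':2, 'v':3
Maximum: 'c' appears 6 times


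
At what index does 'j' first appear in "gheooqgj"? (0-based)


Input string: 'gheooqgj'
Target: 'j'
Scanning left to right: s[0]='g', s[1]='h', s[2]='e', s[3]='o', s[4]='o', s[5]='q', s[6]='g', s[7]='j'
First match at index: 7
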